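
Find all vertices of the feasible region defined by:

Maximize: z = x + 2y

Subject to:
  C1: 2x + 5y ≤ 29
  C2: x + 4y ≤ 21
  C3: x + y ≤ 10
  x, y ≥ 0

(0, 0), (10, 0), (7, 3), (3.667, 4.333), (0, 5.25)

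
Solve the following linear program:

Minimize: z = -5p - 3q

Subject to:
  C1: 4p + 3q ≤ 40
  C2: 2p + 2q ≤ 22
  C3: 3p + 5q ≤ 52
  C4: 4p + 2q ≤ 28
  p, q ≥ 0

Evaluate the objective at each vertex of the feasible region:
  z(0, 0) = 0
  z(7, 0) = -35
  z(3, 8) = -39  ←
  z(1.5, 9.5) = -36
  z(0, 10.4) = -31.2
The minimum is at p = 3, q = 8.

p = 3, q = 8, z = -39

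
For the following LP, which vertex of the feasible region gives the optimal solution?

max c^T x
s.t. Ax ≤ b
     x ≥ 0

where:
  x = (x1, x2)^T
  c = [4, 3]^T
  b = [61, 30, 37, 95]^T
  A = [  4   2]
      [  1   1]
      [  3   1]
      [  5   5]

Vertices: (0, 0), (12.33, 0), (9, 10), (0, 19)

Evaluate the objective at each vertex of the feasible region:
  z(0, 0) = 0
  z(12.33, 0) = 49.33
  z(9, 10) = 66  ←
  z(0, 19) = 57
The maximum is at x1 = 9, x2 = 10.

(9, 10)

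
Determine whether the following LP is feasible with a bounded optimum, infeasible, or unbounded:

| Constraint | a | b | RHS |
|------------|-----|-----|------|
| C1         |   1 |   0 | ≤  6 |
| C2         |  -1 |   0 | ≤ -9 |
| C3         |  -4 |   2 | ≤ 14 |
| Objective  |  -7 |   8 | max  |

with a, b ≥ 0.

Infeasible (no feasible solution exists)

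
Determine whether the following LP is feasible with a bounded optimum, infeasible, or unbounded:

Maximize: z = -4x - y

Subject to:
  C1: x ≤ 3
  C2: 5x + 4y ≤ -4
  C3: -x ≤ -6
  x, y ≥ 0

Infeasible (no feasible solution exists)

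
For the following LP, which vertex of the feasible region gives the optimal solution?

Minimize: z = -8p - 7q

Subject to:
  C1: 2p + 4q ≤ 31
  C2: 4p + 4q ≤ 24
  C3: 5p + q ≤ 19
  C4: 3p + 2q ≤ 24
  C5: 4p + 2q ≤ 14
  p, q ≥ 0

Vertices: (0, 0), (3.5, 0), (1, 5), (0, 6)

Evaluate the objective at each vertex of the feasible region:
  z(0, 0) = 0
  z(3.5, 0) = -28
  z(1, 5) = -43  ←
  z(0, 6) = -42
The minimum is at p = 1, q = 5.

(1, 5)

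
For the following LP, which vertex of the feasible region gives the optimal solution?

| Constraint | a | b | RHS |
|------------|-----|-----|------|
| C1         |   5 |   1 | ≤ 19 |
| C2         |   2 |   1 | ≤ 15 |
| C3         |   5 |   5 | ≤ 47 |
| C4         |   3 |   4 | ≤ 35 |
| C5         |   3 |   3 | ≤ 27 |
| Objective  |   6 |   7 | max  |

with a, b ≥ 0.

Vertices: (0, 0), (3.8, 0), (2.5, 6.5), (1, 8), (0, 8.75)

Evaluate the objective at each vertex of the feasible region:
  z(0, 0) = 0
  z(3.8, 0) = 22.8
  z(2.5, 6.5) = 60.5
  z(1, 8) = 62  ←
  z(0, 8.75) = 61.25
The maximum is at a = 1, b = 8.

(1, 8)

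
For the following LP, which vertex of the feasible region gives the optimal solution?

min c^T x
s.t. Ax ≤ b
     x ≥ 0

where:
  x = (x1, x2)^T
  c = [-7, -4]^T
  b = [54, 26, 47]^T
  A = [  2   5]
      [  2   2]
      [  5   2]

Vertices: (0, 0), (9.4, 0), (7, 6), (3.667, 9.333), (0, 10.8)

Evaluate the objective at each vertex of the feasible region:
  z(0, 0) = 0
  z(9.4, 0) = -65.8
  z(7, 6) = -73  ←
  z(3.667, 9.333) = -63
  z(0, 10.8) = -43.2
The minimum is at x1 = 7, x2 = 6.

(7, 6)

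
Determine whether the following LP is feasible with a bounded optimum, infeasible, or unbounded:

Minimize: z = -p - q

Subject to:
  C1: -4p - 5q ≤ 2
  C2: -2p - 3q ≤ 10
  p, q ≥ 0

Unbounded (objective can decrease without bound)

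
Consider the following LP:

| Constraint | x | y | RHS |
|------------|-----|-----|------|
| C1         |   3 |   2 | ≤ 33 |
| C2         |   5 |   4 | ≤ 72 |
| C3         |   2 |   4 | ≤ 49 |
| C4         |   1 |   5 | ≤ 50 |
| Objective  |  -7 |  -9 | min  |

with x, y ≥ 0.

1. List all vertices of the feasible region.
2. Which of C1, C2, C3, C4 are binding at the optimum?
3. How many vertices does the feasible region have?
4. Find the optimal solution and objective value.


1. (0, 0), (11, 0), (5, 9), (0, 10)
2. C1, C4
3. 4
4. x = 5, y = 9, z = -116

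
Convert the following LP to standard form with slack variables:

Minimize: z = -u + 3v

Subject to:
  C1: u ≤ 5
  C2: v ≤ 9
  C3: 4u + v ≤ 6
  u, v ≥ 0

min z = -u + 3v

s.t.
  u + s1 = 5
  v + s2 = 9
  4u + v + s3 = 6
  u, v, s1, s2, s3 ≥ 0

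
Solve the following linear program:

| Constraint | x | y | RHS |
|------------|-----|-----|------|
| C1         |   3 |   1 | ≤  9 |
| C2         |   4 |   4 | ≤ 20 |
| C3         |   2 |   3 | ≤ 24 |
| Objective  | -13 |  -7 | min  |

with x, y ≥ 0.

Evaluate the objective at each vertex of the feasible region:
  z(0, 0) = 0
  z(3, 0) = -39
  z(2, 3) = -47  ←
  z(0, 5) = -35
The minimum is at x = 2, y = 3.

x = 2, y = 3, z = -47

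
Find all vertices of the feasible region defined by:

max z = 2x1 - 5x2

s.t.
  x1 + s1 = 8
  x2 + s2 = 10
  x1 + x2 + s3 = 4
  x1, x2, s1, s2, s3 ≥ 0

(0, 0), (4, 0), (0, 4)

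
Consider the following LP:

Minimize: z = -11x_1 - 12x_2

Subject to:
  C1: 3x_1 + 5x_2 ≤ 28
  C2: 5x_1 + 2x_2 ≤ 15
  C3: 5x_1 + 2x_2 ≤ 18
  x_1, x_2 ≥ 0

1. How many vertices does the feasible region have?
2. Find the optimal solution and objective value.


1. 4
2. x_1 = 1, x_2 = 5, z = -71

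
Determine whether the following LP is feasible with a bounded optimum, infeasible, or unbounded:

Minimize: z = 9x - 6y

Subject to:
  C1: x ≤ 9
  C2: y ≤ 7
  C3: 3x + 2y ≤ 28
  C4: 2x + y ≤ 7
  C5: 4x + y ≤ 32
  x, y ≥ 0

Feasible with a bounded optimal solution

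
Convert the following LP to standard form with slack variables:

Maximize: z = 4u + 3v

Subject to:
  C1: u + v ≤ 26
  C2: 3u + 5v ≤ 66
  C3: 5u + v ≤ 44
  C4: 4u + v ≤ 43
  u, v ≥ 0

max z = 4u + 3v

s.t.
  u + v + s1 = 26
  3u + 5v + s2 = 66
  5u + v + s3 = 44
  4u + v + s4 = 43
  u, v, s1, s2, s3, s4 ≥ 0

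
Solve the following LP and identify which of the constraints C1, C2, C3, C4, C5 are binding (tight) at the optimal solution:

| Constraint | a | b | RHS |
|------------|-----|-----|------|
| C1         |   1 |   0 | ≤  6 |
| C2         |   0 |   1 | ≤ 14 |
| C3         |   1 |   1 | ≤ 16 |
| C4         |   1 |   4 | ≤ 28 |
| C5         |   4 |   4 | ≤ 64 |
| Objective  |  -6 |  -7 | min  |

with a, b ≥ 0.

At a = 6, b = 5.5, compute slack b - a·x for each constraint:
  C1: 6 − 6 = 0  (binding)
  C2: 14 − 5.5 = 8.5  (slack)
  C3: 16 − 11.5 = 4.5  (slack)
  C4: 28 − 28 = 0  (binding)
  C5: 64 − 46 = 18  (slack)

Optimal: a = 6, b = 5.5
Binding: C1, C4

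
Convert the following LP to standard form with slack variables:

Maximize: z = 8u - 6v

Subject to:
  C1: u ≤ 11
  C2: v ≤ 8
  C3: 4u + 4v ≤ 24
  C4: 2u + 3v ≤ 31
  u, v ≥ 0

max z = 8u - 6v

s.t.
  u + s1 = 11
  v + s2 = 8
  4u + 4v + s3 = 24
  2u + 3v + s4 = 31
  u, v, s1, s2, s3, s4 ≥ 0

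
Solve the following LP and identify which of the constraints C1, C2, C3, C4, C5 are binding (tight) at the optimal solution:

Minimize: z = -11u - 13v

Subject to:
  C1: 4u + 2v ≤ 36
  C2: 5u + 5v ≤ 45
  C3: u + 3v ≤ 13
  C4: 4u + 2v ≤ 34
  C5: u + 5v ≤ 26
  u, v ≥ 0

At u = 7, v = 2, compute slack b - a·x for each constraint:
  C1: 36 − 32 = 4  (slack)
  C2: 45 − 45 = 0  (binding)
  C3: 13 − 13 = 0  (binding)
  C4: 34 − 32 = 2  (slack)
  C5: 26 − 17 = 9  (slack)

Optimal: u = 7, v = 2
Binding: C2, C3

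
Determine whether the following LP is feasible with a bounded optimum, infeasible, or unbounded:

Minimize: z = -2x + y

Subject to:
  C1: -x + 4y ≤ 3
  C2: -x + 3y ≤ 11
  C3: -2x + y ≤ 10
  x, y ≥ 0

Unbounded (objective can decrease without bound)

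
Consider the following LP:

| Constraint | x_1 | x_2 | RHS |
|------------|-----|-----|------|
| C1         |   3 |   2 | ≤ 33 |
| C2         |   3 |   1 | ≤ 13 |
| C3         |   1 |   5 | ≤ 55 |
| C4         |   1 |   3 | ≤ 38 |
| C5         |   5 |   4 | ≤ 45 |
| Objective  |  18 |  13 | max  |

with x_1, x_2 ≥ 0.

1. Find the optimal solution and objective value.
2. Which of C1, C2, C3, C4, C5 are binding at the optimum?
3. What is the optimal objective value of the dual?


1. x_1 = 1, x_2 = 10, z = 148
2. C2, C5
3. 148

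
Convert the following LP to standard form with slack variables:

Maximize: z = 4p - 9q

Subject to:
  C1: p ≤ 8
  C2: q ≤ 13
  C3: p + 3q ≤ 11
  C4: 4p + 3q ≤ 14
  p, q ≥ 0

max z = 4p - 9q

s.t.
  p + s1 = 8
  q + s2 = 13
  p + 3q + s3 = 11
  4p + 3q + s4 = 14
  p, q, s1, s2, s3, s4 ≥ 0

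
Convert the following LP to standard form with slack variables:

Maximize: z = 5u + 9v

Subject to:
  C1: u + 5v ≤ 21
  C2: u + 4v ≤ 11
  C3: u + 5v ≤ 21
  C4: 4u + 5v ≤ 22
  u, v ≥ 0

max z = 5u + 9v

s.t.
  u + 5v + s1 = 21
  u + 4v + s2 = 11
  u + 5v + s3 = 21
  4u + 5v + s4 = 22
  u, v, s1, s2, s3, s4 ≥ 0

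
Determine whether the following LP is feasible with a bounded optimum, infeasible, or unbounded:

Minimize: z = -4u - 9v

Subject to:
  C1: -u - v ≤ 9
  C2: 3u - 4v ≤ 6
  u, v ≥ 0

Unbounded (objective can decrease without bound)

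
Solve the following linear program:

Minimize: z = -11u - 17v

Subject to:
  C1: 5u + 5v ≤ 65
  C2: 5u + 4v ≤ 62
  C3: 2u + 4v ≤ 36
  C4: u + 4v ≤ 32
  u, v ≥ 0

Evaluate the objective at each vertex of the feasible region:
  z(0, 0) = 0
  z(12.4, 0) = -136.4
  z(10, 3) = -161
  z(8, 5) = -173  ←
  z(4, 7) = -163
  z(0, 8) = -136
The minimum is at u = 8, v = 5.

u = 8, v = 5, z = -173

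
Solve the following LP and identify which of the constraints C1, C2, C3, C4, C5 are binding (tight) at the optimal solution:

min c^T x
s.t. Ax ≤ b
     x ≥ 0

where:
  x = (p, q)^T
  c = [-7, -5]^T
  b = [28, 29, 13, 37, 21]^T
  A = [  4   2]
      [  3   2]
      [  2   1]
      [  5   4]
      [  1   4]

At p = 5, q = 3, compute slack b - a·x for each constraint:
  C1: 28 − 26 = 2  (slack)
  C2: 29 − 21 = 8  (slack)
  C3: 13 − 13 = 0  (binding)
  C4: 37 − 37 = 0  (binding)
  C5: 21 − 17 = 4  (slack)

Optimal: p = 5, q = 3
Binding: C3, C4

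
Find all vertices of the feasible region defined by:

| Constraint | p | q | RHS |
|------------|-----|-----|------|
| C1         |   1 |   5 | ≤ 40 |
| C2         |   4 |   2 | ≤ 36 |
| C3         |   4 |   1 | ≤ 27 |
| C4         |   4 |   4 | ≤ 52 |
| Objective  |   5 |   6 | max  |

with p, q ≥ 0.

(0, 0), (6.75, 0), (5, 7), (0, 8)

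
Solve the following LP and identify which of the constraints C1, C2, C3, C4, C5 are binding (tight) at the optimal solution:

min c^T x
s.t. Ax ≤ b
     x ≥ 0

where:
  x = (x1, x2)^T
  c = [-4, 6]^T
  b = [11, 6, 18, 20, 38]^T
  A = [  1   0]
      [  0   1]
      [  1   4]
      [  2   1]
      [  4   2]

At x1 = 9.5, x2 = 0, compute slack b - a·x for each constraint:
  C1: 11 − 9.5 = 1.5  (slack)
  C2: 6 − 0 = 6  (slack)
  C3: 18 − 9.5 = 8.5  (slack)
  C4: 20 − 19 = 1  (slack)
  C5: 38 − 38 = 0  (binding)

Optimal: x1 = 9.5, x2 = 0
Binding: C5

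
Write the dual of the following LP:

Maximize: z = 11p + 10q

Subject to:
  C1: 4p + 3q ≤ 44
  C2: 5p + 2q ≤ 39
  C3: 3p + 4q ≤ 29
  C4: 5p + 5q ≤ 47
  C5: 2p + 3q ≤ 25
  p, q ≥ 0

Primal max cᵀx s.t. Ax ≤ b, x ≥ 0  →  Dual min bᵀy s.t. Aᵀy ≥ c, y ≥ 0.

Minimize: z = 44y1 + 39y2 + 29y3 + 47y4 + 25y5

Subject to:
  4y1 + 5y2 + 3y3 + 5y4 + 2y5 ≥ 11
  3y1 + 2y2 + 4y3 + 5y4 + 3y5 ≥ 10
  y1, y2, y3, y4, y5 ≥ 0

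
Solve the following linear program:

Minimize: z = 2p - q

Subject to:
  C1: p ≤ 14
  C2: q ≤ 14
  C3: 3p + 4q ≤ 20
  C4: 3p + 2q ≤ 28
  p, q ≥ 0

Evaluate the objective at each vertex of the feasible region:
  z(0, 0) = 0
  z(6.667, 0) = 13.33
  z(0, 5) = -5  ←
The minimum is at p = 0, q = 5.

p = 0, q = 5, z = -5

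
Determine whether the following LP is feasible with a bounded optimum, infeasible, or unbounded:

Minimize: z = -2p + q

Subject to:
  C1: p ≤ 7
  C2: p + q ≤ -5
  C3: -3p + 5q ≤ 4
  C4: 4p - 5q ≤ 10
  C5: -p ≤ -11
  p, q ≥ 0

Infeasible (no feasible solution exists)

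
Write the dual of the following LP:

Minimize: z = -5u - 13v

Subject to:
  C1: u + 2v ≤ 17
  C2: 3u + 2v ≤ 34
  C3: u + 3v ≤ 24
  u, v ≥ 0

Primal min cᵀx s.t. Ax ≤ b, x ≥ 0  →  Dual max −bᵀy s.t. Aᵀy ≥ −c, y ≥ 0.

Maximize: z = -17y1 - 34y2 - 24y3

Subject to:
  y1 + 3y2 + y3 ≥ 5
  2y1 + 2y2 + 3y3 ≥ 13
  y1, y2, y3 ≥ 0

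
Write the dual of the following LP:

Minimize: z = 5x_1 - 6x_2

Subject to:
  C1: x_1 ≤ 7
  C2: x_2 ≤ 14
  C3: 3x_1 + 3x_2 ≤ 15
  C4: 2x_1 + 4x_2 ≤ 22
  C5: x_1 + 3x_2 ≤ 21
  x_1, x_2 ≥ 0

Primal min cᵀx s.t. Ax ≤ b, x ≥ 0  →  Dual max −bᵀy s.t. Aᵀy ≥ −c, y ≥ 0.

Maximize: z = -7y1 - 14y2 - 15y3 - 22y4 - 21y5

Subject to:
  y1 + 3y3 + 2y4 + y5 ≥ -5
  y2 + 3y3 + 4y4 + 3y5 ≥ 6
  y1, y2, y3, y4, y5 ≥ 0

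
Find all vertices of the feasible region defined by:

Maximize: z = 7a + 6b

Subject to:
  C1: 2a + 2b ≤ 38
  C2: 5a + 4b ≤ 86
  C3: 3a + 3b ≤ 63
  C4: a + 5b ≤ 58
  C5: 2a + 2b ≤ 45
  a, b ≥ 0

(0, 0), (17.2, 0), (10, 9), (9.25, 9.75), (0, 11.6)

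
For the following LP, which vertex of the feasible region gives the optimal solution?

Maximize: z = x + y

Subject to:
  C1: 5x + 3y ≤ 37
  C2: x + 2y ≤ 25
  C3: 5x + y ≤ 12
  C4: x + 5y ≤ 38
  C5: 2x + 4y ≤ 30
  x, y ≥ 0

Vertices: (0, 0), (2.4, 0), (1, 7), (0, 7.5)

Evaluate the objective at each vertex of the feasible region:
  z(0, 0) = 0
  z(2.4, 0) = 2.4
  z(1, 7) = 8  ←
  z(0, 7.5) = 7.5
The maximum is at x = 1, y = 7.

(1, 7)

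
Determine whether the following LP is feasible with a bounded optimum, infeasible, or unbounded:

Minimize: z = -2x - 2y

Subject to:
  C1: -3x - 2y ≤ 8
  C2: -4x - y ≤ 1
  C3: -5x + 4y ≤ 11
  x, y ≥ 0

Unbounded (objective can decrease without bound)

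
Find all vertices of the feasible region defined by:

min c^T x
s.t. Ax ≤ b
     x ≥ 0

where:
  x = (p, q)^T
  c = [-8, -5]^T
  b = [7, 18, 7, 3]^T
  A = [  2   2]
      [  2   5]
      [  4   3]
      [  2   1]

(0, 0), (1.5, 0), (1, 1), (0, 2.333)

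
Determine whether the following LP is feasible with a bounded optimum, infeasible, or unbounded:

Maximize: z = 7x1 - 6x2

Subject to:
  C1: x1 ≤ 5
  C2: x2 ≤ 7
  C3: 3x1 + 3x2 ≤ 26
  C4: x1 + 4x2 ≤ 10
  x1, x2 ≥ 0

Feasible with a bounded optimal solution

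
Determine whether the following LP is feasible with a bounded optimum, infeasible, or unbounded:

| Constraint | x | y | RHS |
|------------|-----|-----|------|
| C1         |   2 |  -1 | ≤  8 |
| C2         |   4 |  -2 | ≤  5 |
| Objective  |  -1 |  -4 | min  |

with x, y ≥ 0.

Unbounded (objective can decrease without bound)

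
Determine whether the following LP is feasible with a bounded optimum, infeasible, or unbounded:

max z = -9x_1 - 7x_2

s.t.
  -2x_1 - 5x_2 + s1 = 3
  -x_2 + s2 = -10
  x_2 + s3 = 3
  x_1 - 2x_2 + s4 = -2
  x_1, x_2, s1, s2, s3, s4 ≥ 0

Infeasible (no feasible solution exists)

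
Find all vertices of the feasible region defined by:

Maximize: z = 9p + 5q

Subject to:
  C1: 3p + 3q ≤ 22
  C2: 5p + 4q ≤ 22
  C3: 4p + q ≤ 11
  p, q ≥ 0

(0, 0), (2.75, 0), (2, 3), (0, 5.5)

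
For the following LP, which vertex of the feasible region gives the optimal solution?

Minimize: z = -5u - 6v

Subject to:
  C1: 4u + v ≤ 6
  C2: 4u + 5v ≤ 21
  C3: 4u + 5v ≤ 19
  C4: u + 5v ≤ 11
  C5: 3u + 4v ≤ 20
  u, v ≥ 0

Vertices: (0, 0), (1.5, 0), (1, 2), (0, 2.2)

Evaluate the objective at each vertex of the feasible region:
  z(0, 0) = 0
  z(1.5, 0) = -7.5
  z(1, 2) = -17  ←
  z(0, 2.2) = -13.2
The minimum is at u = 1, v = 2.

(1, 2)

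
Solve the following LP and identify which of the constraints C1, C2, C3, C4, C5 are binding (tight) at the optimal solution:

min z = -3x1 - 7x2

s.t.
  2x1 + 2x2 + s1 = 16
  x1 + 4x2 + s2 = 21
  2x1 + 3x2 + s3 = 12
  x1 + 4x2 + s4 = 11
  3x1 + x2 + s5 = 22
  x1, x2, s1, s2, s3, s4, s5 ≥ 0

At x1 = 3, x2 = 2, compute slack b - a·x for each constraint:
  C1: 16 − 10 = 6  (slack)
  C2: 21 − 11 = 10  (slack)
  C3: 12 − 12 = 0  (binding)
  C4: 11 − 11 = 0  (binding)
  C5: 22 − 11 = 11  (slack)

Optimal: x1 = 3, x2 = 2
Binding: C3, C4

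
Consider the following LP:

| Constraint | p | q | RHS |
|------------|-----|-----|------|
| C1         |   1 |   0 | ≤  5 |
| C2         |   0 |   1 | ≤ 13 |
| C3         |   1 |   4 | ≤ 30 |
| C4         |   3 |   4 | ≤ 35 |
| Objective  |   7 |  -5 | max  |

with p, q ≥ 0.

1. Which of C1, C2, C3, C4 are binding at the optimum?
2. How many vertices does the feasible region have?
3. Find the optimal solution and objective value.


1. C1
2. 5
3. p = 5, q = 0, z = 35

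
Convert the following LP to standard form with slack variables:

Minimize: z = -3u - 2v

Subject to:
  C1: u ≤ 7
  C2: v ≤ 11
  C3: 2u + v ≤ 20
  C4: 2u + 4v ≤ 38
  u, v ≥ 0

min z = -3u - 2v

s.t.
  u + s1 = 7
  v + s2 = 11
  2u + v + s3 = 20
  2u + 4v + s4 = 38
  u, v, s1, s2, s3, s4 ≥ 0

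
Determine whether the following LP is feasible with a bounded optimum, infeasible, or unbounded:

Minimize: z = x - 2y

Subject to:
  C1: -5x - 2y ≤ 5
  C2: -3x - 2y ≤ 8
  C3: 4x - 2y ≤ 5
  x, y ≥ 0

Unbounded (objective can decrease without bound)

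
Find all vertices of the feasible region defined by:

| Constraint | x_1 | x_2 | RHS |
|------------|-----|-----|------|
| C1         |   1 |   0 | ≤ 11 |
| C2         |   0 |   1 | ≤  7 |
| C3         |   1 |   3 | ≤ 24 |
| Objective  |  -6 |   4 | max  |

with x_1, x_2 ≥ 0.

(0, 0), (11, 0), (11, 4.333), (3, 7), (0, 7)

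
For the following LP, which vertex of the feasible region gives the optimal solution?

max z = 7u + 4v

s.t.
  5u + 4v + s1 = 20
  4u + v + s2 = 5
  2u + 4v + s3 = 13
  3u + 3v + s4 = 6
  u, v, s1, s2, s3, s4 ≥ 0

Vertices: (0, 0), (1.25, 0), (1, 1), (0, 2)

Evaluate the objective at each vertex of the feasible region:
  z(0, 0) = 0
  z(1.25, 0) = 8.75
  z(1, 1) = 11  ←
  z(0, 2) = 8
The maximum is at u = 1, v = 1.

(1, 1)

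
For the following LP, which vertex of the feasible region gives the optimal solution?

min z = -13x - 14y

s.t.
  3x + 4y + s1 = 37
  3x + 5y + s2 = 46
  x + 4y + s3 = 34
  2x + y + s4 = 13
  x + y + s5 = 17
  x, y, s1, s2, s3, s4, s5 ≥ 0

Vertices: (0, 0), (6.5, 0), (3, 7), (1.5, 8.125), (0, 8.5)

Evaluate the objective at each vertex of the feasible region:
  z(0, 0) = 0
  z(6.5, 0) = -84.5
  z(3, 7) = -137  ←
  z(1.5, 8.125) = -133.2
  z(0, 8.5) = -119
The minimum is at x = 3, y = 7.

(3, 7)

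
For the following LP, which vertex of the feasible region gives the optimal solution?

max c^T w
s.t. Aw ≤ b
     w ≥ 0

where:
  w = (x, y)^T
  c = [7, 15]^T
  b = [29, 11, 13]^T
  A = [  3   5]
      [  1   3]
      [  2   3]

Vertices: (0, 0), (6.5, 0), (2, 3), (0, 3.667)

Evaluate the objective at each vertex of the feasible region:
  z(0, 0) = 0
  z(6.5, 0) = 45.5
  z(2, 3) = 59  ←
  z(0, 3.667) = 55
The maximum is at x = 2, y = 3.

(2, 3)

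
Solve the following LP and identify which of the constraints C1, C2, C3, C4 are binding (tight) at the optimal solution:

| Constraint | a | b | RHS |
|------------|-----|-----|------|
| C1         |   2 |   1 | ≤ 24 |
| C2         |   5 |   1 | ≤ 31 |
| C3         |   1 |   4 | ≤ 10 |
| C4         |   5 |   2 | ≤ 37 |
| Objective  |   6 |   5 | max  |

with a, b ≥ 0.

At a = 6, b = 1, compute slack b - a·x for each constraint:
  C1: 24 − 13 = 11  (slack)
  C2: 31 − 31 = 0  (binding)
  C3: 10 − 10 = 0  (binding)
  C4: 37 − 32 = 5  (slack)

Optimal: a = 6, b = 1
Binding: C2, C3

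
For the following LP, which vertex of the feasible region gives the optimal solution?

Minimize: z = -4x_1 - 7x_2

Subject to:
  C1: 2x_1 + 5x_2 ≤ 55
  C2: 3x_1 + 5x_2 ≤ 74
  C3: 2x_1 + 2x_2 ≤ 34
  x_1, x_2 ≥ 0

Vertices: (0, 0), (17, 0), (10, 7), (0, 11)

Evaluate the objective at each vertex of the feasible region:
  z(0, 0) = 0
  z(17, 0) = -68
  z(10, 7) = -89  ←
  z(0, 11) = -77
The minimum is at x_1 = 10, x_2 = 7.

(10, 7)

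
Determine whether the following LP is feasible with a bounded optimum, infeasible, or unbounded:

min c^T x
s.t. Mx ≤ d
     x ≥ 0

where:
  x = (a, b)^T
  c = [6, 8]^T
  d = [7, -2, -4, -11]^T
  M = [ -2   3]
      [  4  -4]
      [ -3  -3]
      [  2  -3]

Infeasible (no feasible solution exists)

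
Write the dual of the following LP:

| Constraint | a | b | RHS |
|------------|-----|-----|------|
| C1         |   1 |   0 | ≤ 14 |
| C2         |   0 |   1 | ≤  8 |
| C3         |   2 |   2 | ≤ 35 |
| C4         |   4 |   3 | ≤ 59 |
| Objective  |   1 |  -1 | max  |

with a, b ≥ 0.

Primal max cᵀx s.t. Ax ≤ b, x ≥ 0  →  Dual min bᵀy s.t. Aᵀy ≥ c, y ≥ 0.

Minimize: z = 14y1 + 8y2 + 35y3 + 59y4

Subject to:
  y1 + 2y3 + 4y4 ≥ 1
  y2 + 2y3 + 3y4 ≥ -1
  y1, y2, y3, y4 ≥ 0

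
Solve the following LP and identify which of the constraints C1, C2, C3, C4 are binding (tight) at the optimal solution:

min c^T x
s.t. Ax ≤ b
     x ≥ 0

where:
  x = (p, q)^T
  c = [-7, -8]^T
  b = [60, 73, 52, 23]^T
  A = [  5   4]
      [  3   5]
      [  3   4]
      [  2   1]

At p = 4, q = 10, compute slack b - a·x for each constraint:
  C1: 60 − 60 = 0  (binding)
  C2: 73 − 62 = 11  (slack)
  C3: 52 − 52 = 0  (binding)
  C4: 23 − 18 = 5  (slack)

Optimal: p = 4, q = 10
Binding: C1, C3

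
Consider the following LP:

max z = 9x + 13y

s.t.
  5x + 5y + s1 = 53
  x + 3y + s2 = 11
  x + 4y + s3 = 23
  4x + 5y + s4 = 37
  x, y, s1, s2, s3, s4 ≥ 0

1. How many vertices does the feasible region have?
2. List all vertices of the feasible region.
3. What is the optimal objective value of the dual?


1. 4
2. (0, 0), (9.25, 0), (8, 1), (0, 3.667)
3. 85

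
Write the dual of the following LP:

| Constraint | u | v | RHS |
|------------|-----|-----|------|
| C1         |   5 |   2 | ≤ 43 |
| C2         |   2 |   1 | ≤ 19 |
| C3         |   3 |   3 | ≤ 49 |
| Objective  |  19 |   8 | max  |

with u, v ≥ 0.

Primal max cᵀx s.t. Ax ≤ b, x ≥ 0  →  Dual min bᵀy s.t. Aᵀy ≥ c, y ≥ 0.

Minimize: z = 43y1 + 19y2 + 49y3

Subject to:
  5y1 + 2y2 + 3y3 ≥ 19
  2y1 + y2 + 3y3 ≥ 8
  y1, y2, y3 ≥ 0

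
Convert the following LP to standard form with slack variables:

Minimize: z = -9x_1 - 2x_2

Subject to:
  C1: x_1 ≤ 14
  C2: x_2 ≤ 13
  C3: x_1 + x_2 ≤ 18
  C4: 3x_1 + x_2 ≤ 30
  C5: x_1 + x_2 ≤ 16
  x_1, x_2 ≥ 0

min z = -9x_1 - 2x_2

s.t.
  x_1 + s1 = 14
  x_2 + s2 = 13
  x_1 + x_2 + s3 = 18
  3x_1 + x_2 + s4 = 30
  x_1 + x_2 + s5 = 16
  x_1, x_2, s1, s2, s3, s4, s5 ≥ 0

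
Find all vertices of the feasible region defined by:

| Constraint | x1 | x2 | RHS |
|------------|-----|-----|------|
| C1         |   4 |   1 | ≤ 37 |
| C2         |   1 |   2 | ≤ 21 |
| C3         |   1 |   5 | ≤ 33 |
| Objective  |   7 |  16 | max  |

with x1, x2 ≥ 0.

(0, 0), (9.25, 0), (8, 5), (0, 6.6)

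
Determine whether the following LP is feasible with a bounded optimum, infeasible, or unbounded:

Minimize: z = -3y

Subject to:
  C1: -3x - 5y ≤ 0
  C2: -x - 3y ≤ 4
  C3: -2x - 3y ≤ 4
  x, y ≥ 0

Unbounded (objective can decrease without bound)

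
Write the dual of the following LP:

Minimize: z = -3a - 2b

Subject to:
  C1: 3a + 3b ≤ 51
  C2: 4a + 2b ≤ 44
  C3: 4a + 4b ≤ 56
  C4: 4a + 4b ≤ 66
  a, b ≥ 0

Primal min cᵀx s.t. Ax ≤ b, x ≥ 0  →  Dual max −bᵀy s.t. Aᵀy ≥ −c, y ≥ 0.

Maximize: z = -51y1 - 44y2 - 56y3 - 66y4

Subject to:
  3y1 + 4y2 + 4y3 + 4y4 ≥ 3
  3y1 + 2y2 + 4y3 + 4y4 ≥ 2
  y1, y2, y3, y4 ≥ 0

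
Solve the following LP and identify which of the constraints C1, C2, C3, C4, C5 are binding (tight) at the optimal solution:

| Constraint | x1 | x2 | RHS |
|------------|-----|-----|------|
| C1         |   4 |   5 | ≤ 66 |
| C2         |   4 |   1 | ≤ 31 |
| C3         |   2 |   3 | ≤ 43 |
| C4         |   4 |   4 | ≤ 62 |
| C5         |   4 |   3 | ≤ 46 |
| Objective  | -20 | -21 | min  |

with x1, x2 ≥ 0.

At x1 = 4, x2 = 10, compute slack b - a·x for each constraint:
  C1: 66 − 66 = 0  (binding)
  C2: 31 − 26 = 5  (slack)
  C3: 43 − 38 = 5  (slack)
  C4: 62 − 56 = 6  (slack)
  C5: 46 − 46 = 0  (binding)

Optimal: x1 = 4, x2 = 10
Binding: C1, C5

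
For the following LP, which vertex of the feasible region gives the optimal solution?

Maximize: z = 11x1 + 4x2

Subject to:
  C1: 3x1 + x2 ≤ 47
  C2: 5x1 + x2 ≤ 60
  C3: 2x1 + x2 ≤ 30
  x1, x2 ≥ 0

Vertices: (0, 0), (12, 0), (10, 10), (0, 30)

Evaluate the objective at each vertex of the feasible region:
  z(0, 0) = 0
  z(12, 0) = 132
  z(10, 10) = 150  ←
  z(0, 30) = 120
The maximum is at x1 = 10, x2 = 10.

(10, 10)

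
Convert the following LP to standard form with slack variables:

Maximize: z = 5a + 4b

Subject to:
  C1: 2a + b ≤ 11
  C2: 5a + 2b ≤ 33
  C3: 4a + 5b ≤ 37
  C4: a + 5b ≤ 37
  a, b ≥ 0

max z = 5a + 4b

s.t.
  2a + b + s1 = 11
  5a + 2b + s2 = 33
  4a + 5b + s3 = 37
  a + 5b + s4 = 37
  a, b, s1, s2, s3, s4 ≥ 0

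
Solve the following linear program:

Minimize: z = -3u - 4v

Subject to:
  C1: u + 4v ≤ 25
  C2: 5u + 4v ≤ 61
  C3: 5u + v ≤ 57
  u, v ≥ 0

Evaluate the objective at each vertex of the feasible region:
  z(0, 0) = 0
  z(11.4, 0) = -34.2
  z(11.13, 1.333) = -38.73
  z(9, 4) = -43  ←
  z(0, 6.25) = -25
The minimum is at u = 9, v = 4.

u = 9, v = 4, z = -43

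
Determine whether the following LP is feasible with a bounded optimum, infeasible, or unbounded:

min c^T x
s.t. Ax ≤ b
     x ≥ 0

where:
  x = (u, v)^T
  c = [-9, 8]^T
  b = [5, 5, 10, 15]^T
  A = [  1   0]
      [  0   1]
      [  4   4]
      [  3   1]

Feasible with a bounded optimal solution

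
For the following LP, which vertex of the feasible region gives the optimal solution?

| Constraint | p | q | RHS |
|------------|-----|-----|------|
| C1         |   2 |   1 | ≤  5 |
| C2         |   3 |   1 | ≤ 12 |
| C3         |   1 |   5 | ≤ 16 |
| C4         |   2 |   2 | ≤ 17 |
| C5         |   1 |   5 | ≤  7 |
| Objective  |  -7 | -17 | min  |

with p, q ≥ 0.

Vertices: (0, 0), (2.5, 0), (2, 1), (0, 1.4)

Evaluate the objective at each vertex of the feasible region:
  z(0, 0) = 0
  z(2.5, 0) = -17.5
  z(2, 1) = -31  ←
  z(0, 1.4) = -23.8
The minimum is at p = 2, q = 1.

(2, 1)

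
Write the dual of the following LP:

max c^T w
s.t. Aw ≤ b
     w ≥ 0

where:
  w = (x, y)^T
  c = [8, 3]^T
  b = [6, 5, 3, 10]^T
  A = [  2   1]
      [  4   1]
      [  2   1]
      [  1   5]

Primal max cᵀx s.t. Ax ≤ b, x ≥ 0  →  Dual min bᵀy s.t. Aᵀy ≥ c, y ≥ 0.

Minimize: z = 6y1 + 5y2 + 3y3 + 10y4

Subject to:
  2y1 + 4y2 + 2y3 + y4 ≥ 8
  y1 + y2 + y3 + 5y4 ≥ 3
  y1, y2, y3, y4 ≥ 0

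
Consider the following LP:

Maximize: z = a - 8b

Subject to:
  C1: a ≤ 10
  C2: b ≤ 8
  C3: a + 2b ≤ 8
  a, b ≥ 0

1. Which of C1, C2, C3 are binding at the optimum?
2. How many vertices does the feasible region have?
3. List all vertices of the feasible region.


1. C3
2. 3
3. (0, 0), (8, 0), (0, 4)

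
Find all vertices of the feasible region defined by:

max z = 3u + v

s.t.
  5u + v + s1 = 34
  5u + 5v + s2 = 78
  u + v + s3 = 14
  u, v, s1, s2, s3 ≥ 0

(0, 0), (6.8, 0), (5, 9), (0, 14)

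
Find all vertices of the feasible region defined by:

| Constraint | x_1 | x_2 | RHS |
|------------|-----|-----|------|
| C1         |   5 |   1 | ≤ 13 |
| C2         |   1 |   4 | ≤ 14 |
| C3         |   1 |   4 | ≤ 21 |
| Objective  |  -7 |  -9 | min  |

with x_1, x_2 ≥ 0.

(0, 0), (2.6, 0), (2, 3), (0, 3.5)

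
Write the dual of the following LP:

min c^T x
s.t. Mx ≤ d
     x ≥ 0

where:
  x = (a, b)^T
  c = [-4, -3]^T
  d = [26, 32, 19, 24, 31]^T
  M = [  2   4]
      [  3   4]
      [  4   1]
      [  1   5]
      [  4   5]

Primal min cᵀx s.t. Ax ≤ b, x ≥ 0  →  Dual max −bᵀy s.t. Aᵀy ≥ −c, y ≥ 0.

Maximize: z = -26y1 - 32y2 - 19y3 - 24y4 - 31y5

Subject to:
  2y1 + 3y2 + 4y3 + y4 + 4y5 ≥ 4
  4y1 + 4y2 + y3 + 5y4 + 5y5 ≥ 3
  y1, y2, y3, y4, y5 ≥ 0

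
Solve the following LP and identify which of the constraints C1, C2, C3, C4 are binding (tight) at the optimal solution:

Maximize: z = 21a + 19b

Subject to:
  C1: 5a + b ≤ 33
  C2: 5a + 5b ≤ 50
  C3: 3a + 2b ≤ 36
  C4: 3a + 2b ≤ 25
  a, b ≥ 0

At a = 5, b = 5, compute slack b - a·x for each constraint:
  C1: 33 − 30 = 3  (slack)
  C2: 50 − 50 = 0  (binding)
  C3: 36 − 25 = 11  (slack)
  C4: 25 − 25 = 0  (binding)

Optimal: a = 5, b = 5
Binding: C2, C4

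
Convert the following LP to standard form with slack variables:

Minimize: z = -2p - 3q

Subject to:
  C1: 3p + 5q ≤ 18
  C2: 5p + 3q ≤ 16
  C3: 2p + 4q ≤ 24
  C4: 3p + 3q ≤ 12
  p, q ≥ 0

min z = -2p - 3q

s.t.
  3p + 5q + s1 = 18
  5p + 3q + s2 = 16
  2p + 4q + s3 = 24
  3p + 3q + s4 = 12
  p, q, s1, s2, s3, s4 ≥ 0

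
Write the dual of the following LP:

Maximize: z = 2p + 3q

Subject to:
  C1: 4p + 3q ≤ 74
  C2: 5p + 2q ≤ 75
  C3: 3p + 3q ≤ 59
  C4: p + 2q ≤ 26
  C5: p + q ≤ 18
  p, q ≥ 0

Primal max cᵀx s.t. Ax ≤ b, x ≥ 0  →  Dual min bᵀy s.t. Aᵀy ≥ c, y ≥ 0.

Minimize: z = 74y1 + 75y2 + 59y3 + 26y4 + 18y5

Subject to:
  4y1 + 5y2 + 3y3 + y4 + y5 ≥ 2
  3y1 + 2y2 + 3y3 + 2y4 + y5 ≥ 3
  y1, y2, y3, y4, y5 ≥ 0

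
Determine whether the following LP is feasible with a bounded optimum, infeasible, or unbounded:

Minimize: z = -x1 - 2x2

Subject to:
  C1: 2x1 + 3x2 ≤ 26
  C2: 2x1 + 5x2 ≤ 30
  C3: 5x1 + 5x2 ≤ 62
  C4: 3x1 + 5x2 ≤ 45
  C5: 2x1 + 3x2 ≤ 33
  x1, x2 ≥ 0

Feasible with a bounded optimal solution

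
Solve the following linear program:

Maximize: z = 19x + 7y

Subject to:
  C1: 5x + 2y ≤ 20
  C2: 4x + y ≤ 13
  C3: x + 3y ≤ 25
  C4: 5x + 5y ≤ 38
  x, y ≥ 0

Evaluate the objective at each vertex of the feasible region:
  z(0, 0) = 0
  z(3.25, 0) = 61.75
  z(2, 5) = 73  ←
  z(1.6, 6) = 72.4
  z(0, 7.6) = 53.2
The maximum is at x = 2, y = 5.

x = 2, y = 5, z = 73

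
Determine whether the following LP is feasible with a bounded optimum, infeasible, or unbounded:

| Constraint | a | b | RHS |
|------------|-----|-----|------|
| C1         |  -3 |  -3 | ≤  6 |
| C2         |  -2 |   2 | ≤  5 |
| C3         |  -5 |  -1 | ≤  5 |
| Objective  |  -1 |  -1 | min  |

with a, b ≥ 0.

Unbounded (objective can decrease without bound)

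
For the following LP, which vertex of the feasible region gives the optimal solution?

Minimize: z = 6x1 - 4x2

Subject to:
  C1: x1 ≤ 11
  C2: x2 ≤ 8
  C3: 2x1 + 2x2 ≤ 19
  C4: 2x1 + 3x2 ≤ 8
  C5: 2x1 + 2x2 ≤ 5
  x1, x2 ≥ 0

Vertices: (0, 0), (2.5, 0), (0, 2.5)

Evaluate the objective at each vertex of the feasible region:
  z(0, 0) = 0
  z(2.5, 0) = 15
  z(0, 2.5) = -10  ←
The minimum is at x1 = 0, x2 = 2.5.

(0, 2.5)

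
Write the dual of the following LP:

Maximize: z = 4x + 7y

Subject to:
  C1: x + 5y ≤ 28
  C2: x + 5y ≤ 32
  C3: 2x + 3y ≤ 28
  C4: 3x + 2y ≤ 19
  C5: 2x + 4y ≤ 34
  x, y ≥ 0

Primal max cᵀx s.t. Ax ≤ b, x ≥ 0  →  Dual min bᵀy s.t. Aᵀy ≥ c, y ≥ 0.

Minimize: z = 28y1 + 32y2 + 28y3 + 19y4 + 34y5

Subject to:
  y1 + y2 + 2y3 + 3y4 + 2y5 ≥ 4
  5y1 + 5y2 + 3y3 + 2y4 + 4y5 ≥ 7
  y1, y2, y3, y4, y5 ≥ 0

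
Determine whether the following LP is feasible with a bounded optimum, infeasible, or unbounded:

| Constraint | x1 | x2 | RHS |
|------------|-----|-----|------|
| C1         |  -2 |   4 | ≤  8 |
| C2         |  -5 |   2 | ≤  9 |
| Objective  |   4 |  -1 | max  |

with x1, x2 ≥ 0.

Unbounded (objective can increase without bound)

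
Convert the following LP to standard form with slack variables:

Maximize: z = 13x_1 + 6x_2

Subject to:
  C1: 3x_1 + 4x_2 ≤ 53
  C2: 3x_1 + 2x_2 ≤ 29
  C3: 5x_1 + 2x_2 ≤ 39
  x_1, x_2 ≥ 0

max z = 13x_1 + 6x_2

s.t.
  3x_1 + 4x_2 + s1 = 53
  3x_1 + 2x_2 + s2 = 29
  5x_1 + 2x_2 + s3 = 39
  x_1, x_2, s1, s2, s3 ≥ 0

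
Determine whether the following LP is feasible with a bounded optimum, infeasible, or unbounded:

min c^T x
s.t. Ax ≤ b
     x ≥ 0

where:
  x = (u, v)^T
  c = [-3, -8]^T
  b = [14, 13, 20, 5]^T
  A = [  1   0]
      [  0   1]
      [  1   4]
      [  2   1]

Feasible with a bounded optimal solution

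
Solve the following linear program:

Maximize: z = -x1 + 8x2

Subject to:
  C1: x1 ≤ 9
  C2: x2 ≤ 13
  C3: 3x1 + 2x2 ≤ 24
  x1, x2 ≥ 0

Evaluate the objective at each vertex of the feasible region:
  z(0, 0) = 0
  z(8, 0) = -8
  z(0, 12) = 96  ←
The maximum is at x1 = 0, x2 = 12.

x1 = 0, x2 = 12, z = 96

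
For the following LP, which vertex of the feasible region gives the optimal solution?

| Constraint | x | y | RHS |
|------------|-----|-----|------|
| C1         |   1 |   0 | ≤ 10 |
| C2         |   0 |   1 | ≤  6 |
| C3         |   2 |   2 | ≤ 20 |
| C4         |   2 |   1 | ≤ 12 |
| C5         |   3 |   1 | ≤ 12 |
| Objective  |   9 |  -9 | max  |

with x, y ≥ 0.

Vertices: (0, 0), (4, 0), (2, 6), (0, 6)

Evaluate the objective at each vertex of the feasible region:
  z(0, 0) = 0
  z(4, 0) = 36  ←
  z(2, 6) = -36
  z(0, 6) = -54
The maximum is at x = 4, y = 0.

(4, 0)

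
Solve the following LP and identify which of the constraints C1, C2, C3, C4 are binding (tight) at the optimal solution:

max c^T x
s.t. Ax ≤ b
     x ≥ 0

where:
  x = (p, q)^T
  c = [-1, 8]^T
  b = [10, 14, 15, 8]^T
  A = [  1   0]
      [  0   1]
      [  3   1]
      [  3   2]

At p = 0, q = 4, compute slack b - a·x for each constraint:
  C1: 10 − 0 = 10  (slack)
  C2: 14 − 4 = 10  (slack)
  C3: 15 − 4 = 11  (slack)
  C4: 8 − 8 = 0  (binding)

Optimal: p = 0, q = 4
Binding: C4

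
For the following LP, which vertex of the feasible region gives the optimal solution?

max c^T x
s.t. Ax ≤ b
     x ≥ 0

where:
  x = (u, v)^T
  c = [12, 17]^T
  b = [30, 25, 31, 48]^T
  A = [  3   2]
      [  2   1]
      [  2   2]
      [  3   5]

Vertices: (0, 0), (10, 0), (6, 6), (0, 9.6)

Evaluate the objective at each vertex of the feasible region:
  z(0, 0) = 0
  z(10, 0) = 120
  z(6, 6) = 174  ←
  z(0, 9.6) = 163.2
The maximum is at u = 6, v = 6.

(6, 6)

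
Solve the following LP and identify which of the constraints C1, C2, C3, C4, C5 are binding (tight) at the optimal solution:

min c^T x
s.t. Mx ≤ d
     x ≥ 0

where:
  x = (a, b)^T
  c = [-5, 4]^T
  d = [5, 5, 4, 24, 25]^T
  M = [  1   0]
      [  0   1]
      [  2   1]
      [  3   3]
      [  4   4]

At a = 2, b = 0, compute slack b - a·x for each constraint:
  C1: 5 − 2 = 3  (slack)
  C2: 5 − 0 = 5  (slack)
  C3: 4 − 4 = 0  (binding)
  C4: 24 − 6 = 18  (slack)
  C5: 25 − 8 = 17  (slack)

Optimal: a = 2, b = 0
Binding: C3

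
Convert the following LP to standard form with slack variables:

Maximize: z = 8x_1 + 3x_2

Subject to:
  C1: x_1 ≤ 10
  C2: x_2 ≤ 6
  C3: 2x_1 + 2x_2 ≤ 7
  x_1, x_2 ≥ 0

max z = 8x_1 + 3x_2

s.t.
  x_1 + s1 = 10
  x_2 + s2 = 6
  2x_1 + 2x_2 + s3 = 7
  x_1, x_2, s1, s2, s3 ≥ 0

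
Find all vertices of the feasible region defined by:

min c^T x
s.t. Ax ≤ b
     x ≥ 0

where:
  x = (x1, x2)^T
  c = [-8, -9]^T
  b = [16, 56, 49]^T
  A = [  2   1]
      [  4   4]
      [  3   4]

(0, 0), (8, 0), (3, 10), (0, 12.25)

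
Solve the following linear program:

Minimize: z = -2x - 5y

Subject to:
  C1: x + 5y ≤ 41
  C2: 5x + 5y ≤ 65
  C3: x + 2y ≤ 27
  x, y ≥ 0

Evaluate the objective at each vertex of the feasible region:
  z(0, 0) = 0
  z(13, 0) = -26
  z(6, 7) = -47  ←
  z(0, 8.2) = -41
The minimum is at x = 6, y = 7.

x = 6, y = 7, z = -47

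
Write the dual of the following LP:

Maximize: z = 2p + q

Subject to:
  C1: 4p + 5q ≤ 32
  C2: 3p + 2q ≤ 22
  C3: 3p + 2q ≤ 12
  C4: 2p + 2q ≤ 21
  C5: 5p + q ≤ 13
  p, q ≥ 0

Primal max cᵀx s.t. Ax ≤ b, x ≥ 0  →  Dual min bᵀy s.t. Aᵀy ≥ c, y ≥ 0.

Minimize: z = 32y1 + 22y2 + 12y3 + 21y4 + 13y5

Subject to:
  4y1 + 3y2 + 3y3 + 2y4 + 5y5 ≥ 2
  5y1 + 2y2 + 2y3 + 2y4 + y5 ≥ 1
  y1, y2, y3, y4, y5 ≥ 0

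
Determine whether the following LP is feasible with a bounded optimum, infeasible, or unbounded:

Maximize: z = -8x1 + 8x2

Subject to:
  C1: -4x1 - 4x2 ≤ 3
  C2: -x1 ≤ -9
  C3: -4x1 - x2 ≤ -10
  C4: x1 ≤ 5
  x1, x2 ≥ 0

Infeasible (no feasible solution exists)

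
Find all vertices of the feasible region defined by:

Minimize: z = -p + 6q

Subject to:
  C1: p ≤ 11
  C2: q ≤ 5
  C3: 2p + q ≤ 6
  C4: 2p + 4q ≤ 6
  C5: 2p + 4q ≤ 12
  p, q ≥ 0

(0, 0), (3, 0), (0, 1.5)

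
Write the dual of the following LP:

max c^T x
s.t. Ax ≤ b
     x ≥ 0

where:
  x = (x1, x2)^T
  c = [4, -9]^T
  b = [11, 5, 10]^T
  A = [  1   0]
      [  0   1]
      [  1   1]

Primal max cᵀx s.t. Ax ≤ b, x ≥ 0  →  Dual min bᵀy s.t. Aᵀy ≥ c, y ≥ 0.

Minimize: z = 11y1 + 5y2 + 10y3

Subject to:
  y1 + y3 ≥ 4
  y2 + y3 ≥ -9
  y1, y2, y3 ≥ 0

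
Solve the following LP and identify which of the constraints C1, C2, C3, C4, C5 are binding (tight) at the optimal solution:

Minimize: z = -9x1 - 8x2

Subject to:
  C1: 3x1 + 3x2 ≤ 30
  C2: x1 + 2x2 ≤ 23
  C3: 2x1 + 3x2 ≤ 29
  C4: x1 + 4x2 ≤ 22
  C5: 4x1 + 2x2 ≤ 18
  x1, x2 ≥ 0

At x1 = 2, x2 = 5, compute slack b - a·x for each constraint:
  C1: 30 − 21 = 9  (slack)
  C2: 23 − 12 = 11  (slack)
  C3: 29 − 19 = 10  (slack)
  C4: 22 − 22 = 0  (binding)
  C5: 18 − 18 = 0  (binding)

Optimal: x1 = 2, x2 = 5
Binding: C4, C5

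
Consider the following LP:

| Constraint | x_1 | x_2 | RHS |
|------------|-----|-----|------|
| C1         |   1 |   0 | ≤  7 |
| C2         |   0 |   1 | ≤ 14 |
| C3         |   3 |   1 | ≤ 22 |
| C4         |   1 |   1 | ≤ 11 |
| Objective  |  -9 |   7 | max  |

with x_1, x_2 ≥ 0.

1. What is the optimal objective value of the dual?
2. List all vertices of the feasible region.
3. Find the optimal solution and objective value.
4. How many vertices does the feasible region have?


1. 77
2. (0, 0), (7, 0), (7, 1), (5.5, 5.5), (0, 11)
3. x_1 = 0, x_2 = 11, z = 77
4. 5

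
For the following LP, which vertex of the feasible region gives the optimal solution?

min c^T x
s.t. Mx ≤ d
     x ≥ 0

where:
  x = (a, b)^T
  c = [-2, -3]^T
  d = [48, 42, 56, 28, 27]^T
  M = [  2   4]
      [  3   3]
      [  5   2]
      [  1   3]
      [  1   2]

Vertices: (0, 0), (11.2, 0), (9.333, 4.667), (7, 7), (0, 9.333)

Evaluate the objective at each vertex of the feasible region:
  z(0, 0) = 0
  z(11.2, 0) = -22.4
  z(9.333, 4.667) = -32.67
  z(7, 7) = -35  ←
  z(0, 9.333) = -28
The minimum is at a = 7, b = 7.

(7, 7)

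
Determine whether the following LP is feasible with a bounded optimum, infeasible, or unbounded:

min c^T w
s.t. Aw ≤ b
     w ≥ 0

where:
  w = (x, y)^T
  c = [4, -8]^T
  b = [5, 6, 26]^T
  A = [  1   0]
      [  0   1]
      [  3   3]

Feasible with a bounded optimal solution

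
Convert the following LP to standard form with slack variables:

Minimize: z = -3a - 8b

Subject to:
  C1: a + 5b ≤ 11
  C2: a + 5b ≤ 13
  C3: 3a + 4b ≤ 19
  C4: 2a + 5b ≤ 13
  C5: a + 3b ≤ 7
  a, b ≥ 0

min z = -3a - 8b

s.t.
  a + 5b + s1 = 11
  a + 5b + s2 = 13
  3a + 4b + s3 = 19
  2a + 5b + s4 = 13
  a + 3b + s5 = 7
  a, b, s1, s2, s3, s4, s5 ≥ 0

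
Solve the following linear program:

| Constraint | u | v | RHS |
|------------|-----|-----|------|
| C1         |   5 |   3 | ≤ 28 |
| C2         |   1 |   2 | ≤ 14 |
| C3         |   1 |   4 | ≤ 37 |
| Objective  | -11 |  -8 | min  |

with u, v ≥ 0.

Evaluate the objective at each vertex of the feasible region:
  z(0, 0) = 0
  z(5.6, 0) = -61.6
  z(2, 6) = -70  ←
  z(0, 7) = -56
The minimum is at u = 2, v = 6.

u = 2, v = 6, z = -70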